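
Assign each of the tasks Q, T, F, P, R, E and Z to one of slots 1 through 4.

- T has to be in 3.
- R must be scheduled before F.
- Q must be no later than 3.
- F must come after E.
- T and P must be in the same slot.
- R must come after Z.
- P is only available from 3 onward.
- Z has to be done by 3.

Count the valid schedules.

33

Splitting on Q: it can be 1 (11), 2 (11), 3 (11). Listing each branch's schedules as (T, F, P, R, E, Z):
Q=1: (3,3,3,2,1,1) (3,3,3,2,2,1) (3,4,3,2,1,1) (3,4,3,2,2,1) (3,4,3,2,3,1) (3,4,3,3,1,1) (3,4,3,3,1,2) (3,4,3,3,2,1) (3,4,3,3,2,2) (3,4,3,3,3,1) (3,4,3,3,3,2) — 11.
Q=2: (3,3,3,2,1,1) (3,3,3,2,2,1) (3,4,3,2,1,1) (3,4,3,2,2,1) (3,4,3,2,3,1) (3,4,3,3,1,1) (3,4,3,3,1,2) (3,4,3,3,2,1) (3,4,3,3,2,2) (3,4,3,3,3,1) (3,4,3,3,3,2) — 11.
Q=3: (3,3,3,2,1,1) (3,3,3,2,2,1) (3,4,3,2,1,1) (3,4,3,2,2,1) (3,4,3,2,3,1) (3,4,3,3,1,1) (3,4,3,3,1,2) (3,4,3,3,2,1) (3,4,3,3,2,2) (3,4,3,3,3,1) (3,4,3,3,3,2) — 11.
Summing: 11 + 11 + 11 = 33.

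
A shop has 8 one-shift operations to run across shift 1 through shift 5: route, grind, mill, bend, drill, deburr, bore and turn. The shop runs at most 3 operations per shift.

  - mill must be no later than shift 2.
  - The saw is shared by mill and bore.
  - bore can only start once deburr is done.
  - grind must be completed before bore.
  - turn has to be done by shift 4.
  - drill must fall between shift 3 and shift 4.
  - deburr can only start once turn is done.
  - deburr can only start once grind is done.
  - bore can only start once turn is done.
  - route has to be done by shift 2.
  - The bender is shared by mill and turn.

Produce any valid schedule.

turn=shift 2; grind=shift 1; bore=shift 4; route=shift 1; drill=shift 3; deburr=shift 3; mill=shift 1; bend=shift 2

Checking: grind(shift 1) before deburr(shift 3); turn(shift 2) before bore(shift 4); deburr(shift 3) before bore(shift 4); turn(shift 2) before deburr(shift 3); grind(shift 1) before bore(shift 4); mill(shift 1) != turn(shift 2); mill(shift 1) != bore(shift 4); drill=shift 3 in [shift 3,shift 4]; mill=shift 1 in [shift 1,shift 2]; route=shift 1 in [shift 1,shift 2]; turn=shift 2 in [shift 1,shift 4]; max 3 per shift (cap 3).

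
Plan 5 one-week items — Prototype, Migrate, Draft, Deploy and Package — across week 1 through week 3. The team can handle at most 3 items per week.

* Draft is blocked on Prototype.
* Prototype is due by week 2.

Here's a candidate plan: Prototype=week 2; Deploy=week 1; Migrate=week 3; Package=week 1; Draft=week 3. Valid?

The team can handle at most 3 items per week — holds.
Prototype is due by week 2 — holds.
Draft is blocked on Prototype — holds.

Valid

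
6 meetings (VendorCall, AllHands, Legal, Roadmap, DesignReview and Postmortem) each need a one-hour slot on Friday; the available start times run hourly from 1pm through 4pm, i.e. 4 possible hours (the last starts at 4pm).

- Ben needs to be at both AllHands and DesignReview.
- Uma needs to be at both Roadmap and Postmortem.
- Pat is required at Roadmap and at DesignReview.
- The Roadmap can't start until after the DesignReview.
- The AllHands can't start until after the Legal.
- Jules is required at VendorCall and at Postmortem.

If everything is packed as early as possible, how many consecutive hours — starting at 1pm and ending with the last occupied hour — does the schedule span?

The precedence chain requires at least 2 distinct hours.
2 works (last occupied hour: 2pm): for example AllHands in 2pm, Roadmap in 2pm, Postmortem in 1pm, Legal in 1pm, VendorCall in 2pm, DesignReview in 1pm.

2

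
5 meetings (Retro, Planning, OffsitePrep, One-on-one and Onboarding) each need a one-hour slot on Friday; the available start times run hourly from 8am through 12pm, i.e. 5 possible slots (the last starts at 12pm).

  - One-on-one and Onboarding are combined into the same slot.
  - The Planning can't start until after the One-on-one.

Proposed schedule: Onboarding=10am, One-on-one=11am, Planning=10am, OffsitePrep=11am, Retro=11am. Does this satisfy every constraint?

One-on-one and Onboarding are combined into the same slot — violated.
The Planning can't start until after the One-on-one — violated.

No. The Planning can't start until after the One-on-one is not satisfied.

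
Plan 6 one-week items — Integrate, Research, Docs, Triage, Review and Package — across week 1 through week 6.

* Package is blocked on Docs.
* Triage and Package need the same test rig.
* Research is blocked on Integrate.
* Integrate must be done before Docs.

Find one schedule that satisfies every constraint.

Package -> week 3; Triage -> week 1; Integrate -> week 1; Docs -> week 2; Research -> week 2; Review -> week 1

Checking: Integrate(week 1) before Docs(week 2); Docs(week 2) before Package(week 3); Integrate(week 1) before Research(week 2); Triage(week 1) != Package(week 3).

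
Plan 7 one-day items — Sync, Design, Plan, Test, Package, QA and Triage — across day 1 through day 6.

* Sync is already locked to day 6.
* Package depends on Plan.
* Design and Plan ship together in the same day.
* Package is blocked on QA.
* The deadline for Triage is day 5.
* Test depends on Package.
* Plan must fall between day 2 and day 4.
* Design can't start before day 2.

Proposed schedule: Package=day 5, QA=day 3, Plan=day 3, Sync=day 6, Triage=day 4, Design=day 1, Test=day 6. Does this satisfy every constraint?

Plan must fall between day 2 and day 4 — holds.
The deadline for Triage is day 5 — holds.
Package is blocked on QA — holds.
Sync is already locked to day 6 — holds.
Package depends on Plan — holds.
Test depends on Package — holds.
Design can't start before day 2 — violated.
Design and Plan ship together in the same day — violated.

Invalid. Design can't start before day 2.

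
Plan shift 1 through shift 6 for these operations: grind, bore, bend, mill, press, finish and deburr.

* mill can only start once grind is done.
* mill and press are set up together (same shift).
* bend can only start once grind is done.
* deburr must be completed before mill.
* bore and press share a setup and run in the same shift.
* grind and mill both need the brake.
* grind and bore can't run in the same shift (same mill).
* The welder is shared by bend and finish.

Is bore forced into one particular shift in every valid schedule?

No

bore can be shift 2 (e.g. mill=shift 2; bend=shift 2; finish=shift 1; deburr=shift 1; grind=shift 1; bore=shift 2; press=shift 2) or shift 3 (e.g. mill -> shift 3; grind -> shift 1; finish -> shift 1; bend -> shift 2; press -> shift 3; bore -> shift 3; deburr -> shift 1).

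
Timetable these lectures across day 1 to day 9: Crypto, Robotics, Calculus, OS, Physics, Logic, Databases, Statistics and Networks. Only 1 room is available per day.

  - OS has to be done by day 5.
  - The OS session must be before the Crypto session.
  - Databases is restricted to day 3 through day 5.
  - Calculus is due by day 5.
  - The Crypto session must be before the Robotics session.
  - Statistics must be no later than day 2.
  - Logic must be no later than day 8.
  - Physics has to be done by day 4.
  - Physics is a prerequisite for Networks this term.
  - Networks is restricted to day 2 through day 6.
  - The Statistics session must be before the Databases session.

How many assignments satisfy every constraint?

Splitting on Crypto: it can be day 7 (28), day 8 (28). Listing each branch's schedules as (Robotics, Calculus, OS, Physics, Logic, Databases, Statistics, Networks) by day number:
Crypto=day 7: (9,1,3,4,8,5,2,6) (9,1,4,3,8,5,2,6) (9,1,5,3,8,4,2,6) (9,1,5,4,8,3,2,6) (9,2,3,4,8,5,1,6) (9,2,4,3,8,5,1,6) (9,2,5,3,8,4,1,6) (9,2,5,4,8,3,1,6) (9,3,1,4,8,5,2,6) (9,3,2,4,8,5,1,6) (9,3,4,1,8,5,2,6) (9,3,4,2,8,5,1,6) (9,3,5,1,8,4,2,6) (9,3,5,2,8,4,1,6) (9,4,1,3,8,5,2,6) (9,4,2,3,8,5,1,6) (9,4,3,1,8,5,2,6) (9,4,3,2,8,5,1,6) (9,4,5,1,8,3,2,6) (9,4,5,2,8,3,1,6) (9,5,1,3,8,4,2,6) (9,5,1,4,8,3,2,6) (9,5,2,3,8,4,1,6) (9,5,2,4,8,3,1,6) (9,5,3,1,8,4,2,6) (9,5,3,2,8,4,1,6) (9,5,4,1,8,3,2,6) (9,5,4,2,8,3,1,6) — 28.
Crypto=day 8: (9,1,3,4,7,5,2,6) (9,1,4,3,7,5,2,6) (9,1,5,3,7,4,2,6) (9,1,5,4,7,3,2,6) (9,2,3,4,7,5,1,6) (9,2,4,3,7,5,1,6) (9,2,5,3,7,4,1,6) (9,2,5,4,7,3,1,6) (9,3,1,4,7,5,2,6) (9,3,2,4,7,5,1,6) (9,3,4,1,7,5,2,6) (9,3,4,2,7,5,1,6) (9,3,5,1,7,4,2,6) (9,3,5,2,7,4,1,6) (9,4,1,3,7,5,2,6) (9,4,2,3,7,5,1,6) (9,4,3,1,7,5,2,6) (9,4,3,2,7,5,1,6) (9,4,5,1,7,3,2,6) (9,4,5,2,7,3,1,6) (9,5,1,3,7,4,2,6) (9,5,1,4,7,3,2,6) (9,5,2,3,7,4,1,6) (9,5,2,4,7,3,1,6) (9,5,3,1,7,4,2,6) (9,5,3,2,7,4,1,6) (9,5,4,1,7,3,2,6) (9,5,4,2,7,3,1,6) — 28.
Summing: 28 + 28 = 56.

56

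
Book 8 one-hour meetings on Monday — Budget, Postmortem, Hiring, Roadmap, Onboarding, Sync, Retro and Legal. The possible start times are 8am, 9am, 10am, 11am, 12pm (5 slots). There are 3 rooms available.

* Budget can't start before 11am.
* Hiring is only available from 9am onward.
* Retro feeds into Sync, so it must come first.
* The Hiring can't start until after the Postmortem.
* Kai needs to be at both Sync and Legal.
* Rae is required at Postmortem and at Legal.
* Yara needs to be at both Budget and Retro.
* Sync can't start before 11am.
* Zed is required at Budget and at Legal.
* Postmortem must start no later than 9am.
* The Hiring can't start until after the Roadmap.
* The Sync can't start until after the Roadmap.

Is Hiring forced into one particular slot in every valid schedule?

No

Hiring can be 9am (e.g. Sync -> 11am, Retro -> 8am, Legal -> 9am, Onboarding -> 9am, Budget -> 11am, Roadmap -> 8am, Postmortem -> 8am, Hiring -> 9am) or 10am (e.g. Retro -> 8am, Sync -> 11am, Legal -> 9am, Budget -> 11am, Hiring -> 10am, Postmortem -> 8am, Onboarding -> 9am, Roadmap -> 8am).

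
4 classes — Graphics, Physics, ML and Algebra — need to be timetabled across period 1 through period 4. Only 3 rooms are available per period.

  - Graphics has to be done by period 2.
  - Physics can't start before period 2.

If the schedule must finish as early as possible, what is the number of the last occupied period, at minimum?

With at most 3 per period and 4 classes, at least 2 periods are needed.
Physics can't be placed before period 2, so the schedule must run through at least period 2.
2 works (last occupied period: period 2): for example ML in period 1, Physics in period 2, Algebra in period 1, Graphics in period 1.

2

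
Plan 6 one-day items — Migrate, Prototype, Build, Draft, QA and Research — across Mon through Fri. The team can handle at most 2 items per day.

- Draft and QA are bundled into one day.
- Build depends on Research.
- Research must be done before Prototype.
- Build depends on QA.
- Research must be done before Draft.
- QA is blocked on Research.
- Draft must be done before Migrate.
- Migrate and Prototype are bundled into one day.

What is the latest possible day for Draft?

Precedence pushes Draft to at least Tue; downstream work caps Draft at Thu.
Draft at Wed is achievable: Build -> Thu; Prototype -> Fri; QA -> Wed; Research -> Mon; Migrate -> Fri; Draft -> Wed.
Nothing later works — the capacity limit rule out every day after Wed.

Wed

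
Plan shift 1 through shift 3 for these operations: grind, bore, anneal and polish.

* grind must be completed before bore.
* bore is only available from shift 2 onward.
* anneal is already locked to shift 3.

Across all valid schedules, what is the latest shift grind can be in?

shift 2

Downstream work caps grind at shift 2.
grind at shift 2 is achievable: grind in shift 2; bore in shift 3; polish in shift 1; anneal in shift 3.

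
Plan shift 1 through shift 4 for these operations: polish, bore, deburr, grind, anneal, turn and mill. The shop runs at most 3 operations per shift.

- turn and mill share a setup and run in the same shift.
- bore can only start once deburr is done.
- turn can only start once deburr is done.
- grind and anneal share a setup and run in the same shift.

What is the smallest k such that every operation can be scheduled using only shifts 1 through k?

The precedence chain requires at least 2 distinct shifts.
With at most 3 per shift and 7 operations, at least 3 shifts are needed.
3 works (last occupied shift: shift 3): for example mill=shift 2; turn=shift 2; grind=shift 3; deburr=shift 1; bore=shift 2; anneal=shift 3; polish=shift 1.

3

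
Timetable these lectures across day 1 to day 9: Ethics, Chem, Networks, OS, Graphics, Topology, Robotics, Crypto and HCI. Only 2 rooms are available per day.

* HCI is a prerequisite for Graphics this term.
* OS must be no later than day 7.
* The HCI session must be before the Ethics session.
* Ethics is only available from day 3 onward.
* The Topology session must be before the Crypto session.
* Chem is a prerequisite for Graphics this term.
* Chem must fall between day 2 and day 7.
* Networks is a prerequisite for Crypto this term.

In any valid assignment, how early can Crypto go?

Precedence pushes Crypto to at least day 2.
Crypto at day 2 is achievable: Ethics in day 4, Crypto in day 2, Networks in day 1, HCI in day 3, OS in day 3, Graphics in day 4, Topology in day 1, Robotics in day 5, Chem in day 2.

day 2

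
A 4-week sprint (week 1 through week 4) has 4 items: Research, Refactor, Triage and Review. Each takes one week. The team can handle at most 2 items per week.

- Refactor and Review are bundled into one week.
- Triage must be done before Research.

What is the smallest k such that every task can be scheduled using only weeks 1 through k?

The precedence chain requires at least 2 distinct weeks.
With at most 2 per week and 4 tasks, at least 2 weeks are needed.
Could 2 weeks be enough, i.e. nothing placed later than week 2? First, Research must come after Triage (at week 1 or later) → {week 2}; Triage must come before Research (at week 2 or earlier) → {week 1}. Refactor could then only be at {week 1, week 2}; try each:
- suppose Refactor is at week 1; Review must be in the same week as Refactor (in {week 1}) → {week 1}; that puts Refactor, Triage and Review all in week 1 — more than 2 per week.
- suppose Refactor is at week 2; Review must be in the same week as Refactor (in {week 2}) → {week 2}; that puts Research, Refactor and Review all in week 2 — more than 2 per week.
Every option fails, so 2 weeks is not enough.
3 works (last occupied week: week 3): for example Research in week 2, Triage in week 1, Refactor in week 3, Review in week 3.

3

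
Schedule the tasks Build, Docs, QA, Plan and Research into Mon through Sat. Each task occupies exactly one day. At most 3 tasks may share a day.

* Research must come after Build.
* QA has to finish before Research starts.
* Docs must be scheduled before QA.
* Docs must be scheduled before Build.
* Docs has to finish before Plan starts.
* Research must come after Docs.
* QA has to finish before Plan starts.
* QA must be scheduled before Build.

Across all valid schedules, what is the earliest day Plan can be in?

Precedence pushes Plan to at least Wed.
Plan at Wed is achievable: QA in Tue, Docs in Mon, Build in Wed, Research in Thu, Plan in Wed.

Wed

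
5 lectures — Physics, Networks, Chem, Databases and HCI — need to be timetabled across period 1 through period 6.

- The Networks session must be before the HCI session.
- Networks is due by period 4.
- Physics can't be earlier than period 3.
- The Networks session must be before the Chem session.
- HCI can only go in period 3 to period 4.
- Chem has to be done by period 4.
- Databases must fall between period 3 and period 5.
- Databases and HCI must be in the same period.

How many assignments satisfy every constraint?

44

Splitting on Physics: it can be period 3 (11), period 4 (11), period 5 (11), period 6 (11). Listing each branch's schedules as (Networks, Chem, Databases, HCI) by period number:
Physics=period 3: (1,2,3,3) (1,2,4,4) (1,3,3,3) (1,3,4,4) (1,4,3,3) (1,4,4,4) (2,3,3,3) (2,3,4,4) (2,4,3,3) (2,4,4,4) (3,4,4,4) — 11.
Physics=period 4: (1,2,3,3) (1,2,4,4) (1,3,3,3) (1,3,4,4) (1,4,3,3) (1,4,4,4) (2,3,3,3) (2,3,4,4) (2,4,3,3) (2,4,4,4) (3,4,4,4) — 11.
Physics=period 5: (1,2,3,3) (1,2,4,4) (1,3,3,3) (1,3,4,4) (1,4,3,3) (1,4,4,4) (2,3,3,3) (2,3,4,4) (2,4,3,3) (2,4,4,4) (3,4,4,4) — 11.
Physics=period 6: (1,2,3,3) (1,2,4,4) (1,3,3,3) (1,3,4,4) (1,4,3,3) (1,4,4,4) (2,3,3,3) (2,3,4,4) (2,4,3,3) (2,4,4,4) (3,4,4,4) — 11.
Summing: 11 + 11 + 11 + 11 = 44.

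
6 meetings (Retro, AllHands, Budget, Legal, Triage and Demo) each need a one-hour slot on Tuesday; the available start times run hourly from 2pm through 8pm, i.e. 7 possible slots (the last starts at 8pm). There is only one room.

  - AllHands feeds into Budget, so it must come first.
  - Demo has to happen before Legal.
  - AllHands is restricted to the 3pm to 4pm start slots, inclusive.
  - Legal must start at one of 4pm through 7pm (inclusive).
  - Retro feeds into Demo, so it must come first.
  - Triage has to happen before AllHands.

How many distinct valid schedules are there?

22

Splitting on Retro: it can be 2pm (6), 3pm (6), 4pm (6), 5pm (4). Listing each branch's schedules as (AllHands, Budget, Legal, Triage, Demo):
Retro=2pm: (4pm,5pm,7pm,3pm,6pm) (4pm,6pm,7pm,3pm,5pm) (4pm,7pm,6pm,3pm,5pm) (4pm,8pm,6pm,3pm,5pm) (4pm,8pm,7pm,3pm,5pm) (4pm,8pm,7pm,3pm,6pm) — 6.
Retro=3pm: (4pm,5pm,7pm,2pm,6pm) (4pm,6pm,7pm,2pm,5pm) (4pm,7pm,6pm,2pm,5pm) (4pm,8pm,6pm,2pm,5pm) (4pm,8pm,7pm,2pm,5pm) (4pm,8pm,7pm,2pm,6pm) — 6.
Retro=4pm: (3pm,5pm,7pm,2pm,6pm) (3pm,6pm,7pm,2pm,5pm) (3pm,7pm,6pm,2pm,5pm) (3pm,8pm,6pm,2pm,5pm) (3pm,8pm,7pm,2pm,5pm) (3pm,8pm,7pm,2pm,6pm) — 6.
Retro=5pm: (3pm,4pm,7pm,2pm,6pm) (3pm,8pm,7pm,2pm,6pm) (4pm,8pm,7pm,2pm,6pm) (4pm,8pm,7pm,3pm,6pm) — 4.
Summing: 6 + 6 + 6 + 4 = 22.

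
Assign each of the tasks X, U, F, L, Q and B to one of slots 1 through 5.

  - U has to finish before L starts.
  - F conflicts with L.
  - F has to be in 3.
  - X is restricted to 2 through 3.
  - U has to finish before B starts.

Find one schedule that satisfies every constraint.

U=1, L=2, F=3, Q=1, X=2, B=2

Checking: U(1) before L(2); U(1) before B(2); F(3) != L(2); F=3 in [3,3]; X=2 in [2,3].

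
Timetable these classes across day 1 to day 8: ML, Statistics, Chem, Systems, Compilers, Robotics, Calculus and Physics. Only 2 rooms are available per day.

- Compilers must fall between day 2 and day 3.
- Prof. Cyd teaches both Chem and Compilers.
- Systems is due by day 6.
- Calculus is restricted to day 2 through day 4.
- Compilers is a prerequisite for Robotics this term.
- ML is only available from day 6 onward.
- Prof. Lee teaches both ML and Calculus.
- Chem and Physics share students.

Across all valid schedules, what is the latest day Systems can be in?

Systems's own window allows nothing later than day 6.
Systems at day 6 is achievable: ML=day 6, Compilers=day 2, Physics=day 3, Chem=day 1, Systems=day 6, Calculus=day 2, Robotics=day 3, Statistics=day 1.

day 6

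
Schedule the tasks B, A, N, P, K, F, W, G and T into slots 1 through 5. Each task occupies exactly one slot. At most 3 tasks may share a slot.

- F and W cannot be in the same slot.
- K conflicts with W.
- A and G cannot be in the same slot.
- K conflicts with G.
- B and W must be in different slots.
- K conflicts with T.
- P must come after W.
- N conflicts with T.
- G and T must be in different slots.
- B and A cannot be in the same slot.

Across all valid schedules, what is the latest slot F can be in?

F at 5 is achievable: A in 1, B in 2, T in 4, W in 1, K in 2, N in 1, F in 5, P in 2, G in 3.

5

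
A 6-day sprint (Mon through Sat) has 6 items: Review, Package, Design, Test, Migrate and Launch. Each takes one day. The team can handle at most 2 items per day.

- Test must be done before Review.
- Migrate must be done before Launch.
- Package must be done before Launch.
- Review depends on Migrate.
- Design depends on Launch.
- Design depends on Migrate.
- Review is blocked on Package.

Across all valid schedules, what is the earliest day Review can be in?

Wed

Precedence pushes Review to at least Tue.
Review at Wed is achievable: Review=Wed, Test=Tue, Design=Wed, Migrate=Mon, Launch=Tue, Package=Mon.
Nothing earlier works — the capacity limit rule out every day before Wed.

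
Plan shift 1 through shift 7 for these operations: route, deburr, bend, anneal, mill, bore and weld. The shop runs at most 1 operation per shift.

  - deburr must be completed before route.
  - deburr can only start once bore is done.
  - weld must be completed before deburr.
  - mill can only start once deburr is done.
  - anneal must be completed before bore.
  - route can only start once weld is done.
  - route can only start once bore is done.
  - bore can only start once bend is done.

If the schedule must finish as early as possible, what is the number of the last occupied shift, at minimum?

The precedence chain requires at least 4 distinct shifts.
With at most 1 per shift and 7 operations, at least 7 shifts are needed.
7 works (last occupied shift: shift 7): for example anneal -> shift 2, route -> shift 6, bore -> shift 3, mill -> shift 7, weld -> shift 4, bend -> shift 1, deburr -> shift 5.

7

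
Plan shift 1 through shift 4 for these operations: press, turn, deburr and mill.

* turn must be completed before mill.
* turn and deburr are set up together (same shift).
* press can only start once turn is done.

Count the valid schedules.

Splitting on press: it can be shift 2 (3), shift 3 (5), shift 4 (6). Listing each branch's schedules as (turn, deburr, mill) by shift number:
press=shift 2: (1,1,2) (1,1,3) (1,1,4) — 3.
press=shift 3: (1,1,2) (1,1,3) (1,1,4) (2,2,3) (2,2,4) — 5.
press=shift 4: (1,1,2) (1,1,3) (1,1,4) (2,2,3) (2,2,4) (3,3,4) — 6.
Summing: 3 + 5 + 6 = 14.

14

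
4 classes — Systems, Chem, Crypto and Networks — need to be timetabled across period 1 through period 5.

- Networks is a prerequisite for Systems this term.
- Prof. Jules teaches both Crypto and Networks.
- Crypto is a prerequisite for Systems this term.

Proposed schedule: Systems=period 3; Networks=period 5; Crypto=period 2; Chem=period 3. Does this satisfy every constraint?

Networks is a prerequisite for Systems this term — violated.
Crypto is a prerequisite for Systems this term — holds.
Prof. Jules teaches both Crypto and Networks — holds.

No — it violates: Networks is a prerequisite for Systems this term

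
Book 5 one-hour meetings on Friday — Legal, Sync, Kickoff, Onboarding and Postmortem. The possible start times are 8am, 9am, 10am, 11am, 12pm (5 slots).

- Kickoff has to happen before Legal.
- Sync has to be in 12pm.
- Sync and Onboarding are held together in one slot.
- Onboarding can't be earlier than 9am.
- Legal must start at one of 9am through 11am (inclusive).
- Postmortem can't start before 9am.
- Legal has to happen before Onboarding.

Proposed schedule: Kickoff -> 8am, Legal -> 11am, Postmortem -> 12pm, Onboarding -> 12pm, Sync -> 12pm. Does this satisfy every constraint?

Legal has to happen before Onboarding — holds.
Sync has to be in 12pm — holds.
Sync and Onboarding are held together in one slot — holds.
Legal must start at one of 9am through 11am (inclusive) — holds.
Onboarding can't be earlier than 9am — holds.
Kickoff has to happen before Legal — holds.
Postmortem can't start before 9am — holds.

Valid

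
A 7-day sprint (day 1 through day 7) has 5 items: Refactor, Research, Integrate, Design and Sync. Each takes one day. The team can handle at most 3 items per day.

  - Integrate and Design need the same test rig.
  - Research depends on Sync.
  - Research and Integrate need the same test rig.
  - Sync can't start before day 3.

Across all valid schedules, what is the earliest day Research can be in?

Precedence pushes Research to at least day 4.
Research at day 4 is achievable: Integrate=day 1; Sync=day 3; Refactor=day 1; Research=day 4; Design=day 2.

day 4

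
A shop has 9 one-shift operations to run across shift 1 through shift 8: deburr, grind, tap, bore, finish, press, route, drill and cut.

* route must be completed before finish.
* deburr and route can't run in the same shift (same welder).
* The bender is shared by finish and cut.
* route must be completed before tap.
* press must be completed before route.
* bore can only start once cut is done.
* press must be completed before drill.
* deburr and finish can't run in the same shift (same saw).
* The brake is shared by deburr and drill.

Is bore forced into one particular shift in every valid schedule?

bore can be shift 2 (e.g. bore=shift 2, grind=shift 1, deburr=shift 1, tap=shift 3, route=shift 2, drill=shift 2, press=shift 1, finish=shift 3, cut=shift 1) or shift 3 (e.g. cut=shift 1; tap=shift 3; deburr=shift 1; press=shift 1; grind=shift 1; finish=shift 3; drill=shift 2; bore=shift 3; route=shift 2).

No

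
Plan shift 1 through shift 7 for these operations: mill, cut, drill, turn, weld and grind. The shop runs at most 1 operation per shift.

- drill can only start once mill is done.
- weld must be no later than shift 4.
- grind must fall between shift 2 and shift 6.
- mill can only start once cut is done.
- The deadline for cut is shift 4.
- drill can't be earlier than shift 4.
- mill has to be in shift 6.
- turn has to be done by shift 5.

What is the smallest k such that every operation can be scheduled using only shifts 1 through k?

The precedence chain requires at least 3 distinct shifts.
With at most 1 per shift and 6 operations, at least 6 shifts are needed.
Propagating the time windows through the other constraints, drill can't land before shift 7, so the schedule must run through at least shift 7.
7 works (last occupied shift: shift 7): for example drill=shift 7; grind=shift 4; cut=shift 1; turn=shift 3; weld=shift 2; mill=shift 6.

7 shifts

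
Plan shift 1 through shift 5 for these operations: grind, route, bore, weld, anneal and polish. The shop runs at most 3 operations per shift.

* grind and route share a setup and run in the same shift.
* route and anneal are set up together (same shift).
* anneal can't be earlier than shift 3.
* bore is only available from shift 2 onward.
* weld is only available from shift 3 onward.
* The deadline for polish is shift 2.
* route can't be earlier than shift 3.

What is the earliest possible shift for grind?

shift 3

Grind must be in the same shift as route, which can't be before shift 3, so grind is at least shift 3.
grind at shift 3 is achievable: weld -> shift 4; bore -> shift 2; polish -> shift 1; anneal -> shift 3; grind -> shift 3; route -> shift 3.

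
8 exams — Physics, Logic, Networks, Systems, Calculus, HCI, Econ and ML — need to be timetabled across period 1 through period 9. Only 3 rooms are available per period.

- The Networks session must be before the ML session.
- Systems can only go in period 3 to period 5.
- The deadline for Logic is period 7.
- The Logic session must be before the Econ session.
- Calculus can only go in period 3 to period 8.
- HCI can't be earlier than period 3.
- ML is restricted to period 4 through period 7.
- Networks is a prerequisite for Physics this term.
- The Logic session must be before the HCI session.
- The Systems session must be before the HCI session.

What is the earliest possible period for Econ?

period 2

Precedence pushes Econ to at least period 2.
Econ at period 2 is achievable: Econ=period 2, Physics=period 2, HCI=period 4, Networks=period 1, Calculus=period 3, Logic=period 1, ML=period 4, Systems=period 3.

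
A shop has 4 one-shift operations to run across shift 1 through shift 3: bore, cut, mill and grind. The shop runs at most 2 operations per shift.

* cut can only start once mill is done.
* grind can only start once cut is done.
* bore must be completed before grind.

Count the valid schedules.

2

Enumerating: bore=shift 1; mill=shift 1; cut=shift 2; grind=shift 3 | cut=shift 2; mill=shift 1; bore=shift 2; grind=shift 3.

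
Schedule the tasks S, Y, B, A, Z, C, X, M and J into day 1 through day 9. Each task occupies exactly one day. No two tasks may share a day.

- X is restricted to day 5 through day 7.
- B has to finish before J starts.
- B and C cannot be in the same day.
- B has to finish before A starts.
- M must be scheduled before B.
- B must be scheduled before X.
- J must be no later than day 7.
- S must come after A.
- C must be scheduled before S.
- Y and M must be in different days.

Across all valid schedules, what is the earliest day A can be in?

day 3

Precedence pushes A to at least day 3; downstream work caps A at day 8.
A at day 3 is achievable: S=day 7, A=day 3, X=day 5, M=day 1, Y=day 8, C=day 6, Z=day 9, B=day 2, J=day 4.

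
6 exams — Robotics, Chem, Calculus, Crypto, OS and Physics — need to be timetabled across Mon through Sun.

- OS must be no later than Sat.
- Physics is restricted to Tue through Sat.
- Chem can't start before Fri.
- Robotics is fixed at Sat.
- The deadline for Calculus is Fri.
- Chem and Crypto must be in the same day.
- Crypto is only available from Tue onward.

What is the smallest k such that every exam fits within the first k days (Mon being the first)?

Robotics can't be placed before Sat — that is day 6 counting from Mon — so the schedule must run through at least 6 days.
6 works (last occupied day: Sat): for example OS=Mon; Physics=Tue; Robotics=Sat; Crypto=Fri; Calculus=Mon; Chem=Fri.

6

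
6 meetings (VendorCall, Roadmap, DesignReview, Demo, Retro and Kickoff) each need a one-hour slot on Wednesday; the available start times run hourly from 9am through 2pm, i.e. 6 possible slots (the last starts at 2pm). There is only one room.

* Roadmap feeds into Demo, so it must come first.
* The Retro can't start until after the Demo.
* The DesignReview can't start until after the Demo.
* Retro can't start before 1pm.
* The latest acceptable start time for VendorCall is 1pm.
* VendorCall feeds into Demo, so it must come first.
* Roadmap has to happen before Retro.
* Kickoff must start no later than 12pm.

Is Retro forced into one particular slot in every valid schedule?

No

Retro can be 1pm (e.g. Kickoff in 9am, VendorCall in 10am, Demo in 12pm, Roadmap in 11am, DesignReview in 2pm, Retro in 1pm) or 2pm (e.g. DesignReview -> 1pm; Kickoff -> 9am; Retro -> 2pm; Roadmap -> 11am; Demo -> 12pm; VendorCall -> 10am).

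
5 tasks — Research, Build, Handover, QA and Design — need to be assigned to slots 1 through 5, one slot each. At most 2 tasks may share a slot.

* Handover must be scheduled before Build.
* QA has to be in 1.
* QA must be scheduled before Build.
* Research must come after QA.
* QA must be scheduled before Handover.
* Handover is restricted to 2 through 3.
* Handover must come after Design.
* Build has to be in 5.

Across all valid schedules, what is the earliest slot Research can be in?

2

Precedence pushes Research to at least 2.
Research at 2 is achievable: Research -> 2, Handover -> 2, Build -> 5, QA -> 1, Design -> 1.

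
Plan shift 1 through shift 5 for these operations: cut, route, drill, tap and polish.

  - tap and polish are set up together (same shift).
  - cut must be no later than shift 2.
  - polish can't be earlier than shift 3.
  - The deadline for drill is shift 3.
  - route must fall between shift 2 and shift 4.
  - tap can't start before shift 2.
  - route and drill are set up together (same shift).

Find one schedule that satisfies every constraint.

cut=shift 1; tap=shift 3; polish=shift 3; drill=shift 2; route=shift 2

Checking: route = drill = shift 2; tap = polish = shift 3; cut=shift 1 in [shift 1,shift 2]; drill=shift 2 in [shift 1,shift 3]; polish=shift 3 in [shift 3,shift 5]; tap=shift 3 in [shift 2,shift 5]; route=shift 2 in [shift 2,shift 4].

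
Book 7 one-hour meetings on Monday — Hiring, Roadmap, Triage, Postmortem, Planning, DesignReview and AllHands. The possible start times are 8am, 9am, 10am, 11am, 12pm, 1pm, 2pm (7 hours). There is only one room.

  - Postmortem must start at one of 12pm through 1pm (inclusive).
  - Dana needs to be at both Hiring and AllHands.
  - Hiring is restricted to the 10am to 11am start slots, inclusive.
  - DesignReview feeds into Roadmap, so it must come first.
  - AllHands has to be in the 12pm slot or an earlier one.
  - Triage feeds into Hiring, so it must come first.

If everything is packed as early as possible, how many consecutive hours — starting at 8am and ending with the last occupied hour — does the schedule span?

The precedence chain requires at least 2 distinct hours.
With at most 1 per hour and 7 meetings, at least 7 hours are needed.
Postmortem can't be placed before 12pm — that is hour 5 counting from 8am — so the schedule must run through at least 5 hours.
7 works (last occupied hour: 2pm): for example Hiring in 10am, Triage in 9am, DesignReview in 11am, AllHands in 8am, Planning in 2pm, Roadmap in 1pm, Postmortem in 12pm.

7 hours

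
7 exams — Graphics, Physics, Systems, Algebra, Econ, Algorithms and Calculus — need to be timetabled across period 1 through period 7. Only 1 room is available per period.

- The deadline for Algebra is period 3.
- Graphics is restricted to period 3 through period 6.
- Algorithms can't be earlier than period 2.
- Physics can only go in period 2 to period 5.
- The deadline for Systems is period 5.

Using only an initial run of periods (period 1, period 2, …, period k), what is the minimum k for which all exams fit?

With at most 1 per period and 7 exams, at least 7 periods are needed.
Graphics can't be placed before period 3, so the schedule must run through at least period 3.
7 works (last occupied period: period 7): for example Systems in period 4, Algorithms in period 5, Calculus in period 7, Econ in period 6, Physics in period 2, Graphics in period 3, Algebra in period 1.

7 periods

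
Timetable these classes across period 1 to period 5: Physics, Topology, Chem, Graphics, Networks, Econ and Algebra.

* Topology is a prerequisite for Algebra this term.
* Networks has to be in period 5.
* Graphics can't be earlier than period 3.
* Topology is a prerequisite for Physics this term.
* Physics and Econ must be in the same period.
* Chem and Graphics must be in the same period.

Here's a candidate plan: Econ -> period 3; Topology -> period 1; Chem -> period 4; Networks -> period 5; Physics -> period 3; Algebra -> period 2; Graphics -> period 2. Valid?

Networks has to be in period 5 — holds.
Chem and Graphics must be in the same period — violated.
Topology is a prerequisite for Physics this term — holds.
Topology is a prerequisite for Algebra this term — holds.
Graphics can't be earlier than period 3 — violated.
Physics and Econ must be in the same period — holds.

No — it violates: Graphics can't be earlier than period 3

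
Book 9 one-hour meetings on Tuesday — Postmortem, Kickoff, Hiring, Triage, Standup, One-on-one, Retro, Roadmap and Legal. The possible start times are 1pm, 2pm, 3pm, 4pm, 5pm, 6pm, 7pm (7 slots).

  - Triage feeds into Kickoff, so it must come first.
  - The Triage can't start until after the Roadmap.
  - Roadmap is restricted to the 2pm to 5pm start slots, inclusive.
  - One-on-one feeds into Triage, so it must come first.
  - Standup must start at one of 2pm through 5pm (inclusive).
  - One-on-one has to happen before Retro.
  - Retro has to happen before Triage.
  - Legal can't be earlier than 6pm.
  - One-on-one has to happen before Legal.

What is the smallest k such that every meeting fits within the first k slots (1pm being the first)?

6

The precedence chain requires at least 4 distinct slots.
Legal can't be placed before 6pm — that is slot 6 counting from 1pm — so the schedule must run through at least 6 slots.
6 works (last occupied slot: 6pm): for example Hiring=1pm; One-on-one=1pm; Postmortem=1pm; Standup=2pm; Triage=3pm; Retro=2pm; Roadmap=2pm; Kickoff=4pm; Legal=6pm.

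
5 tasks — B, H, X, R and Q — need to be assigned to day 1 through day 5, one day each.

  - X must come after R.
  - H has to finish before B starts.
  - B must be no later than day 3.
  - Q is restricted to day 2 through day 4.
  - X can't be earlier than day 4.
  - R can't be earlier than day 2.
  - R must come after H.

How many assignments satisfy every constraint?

39

Splitting on B: it can be day 2 (15), day 3 (24). Listing each branch's schedules as (H, X, R, Q) by day number:
B=day 2: (1,4,2,2) (1,4,2,3) (1,4,2,4) (1,4,3,2) (1,4,3,3) (1,4,3,4) (1,5,2,2) (1,5,2,3) (1,5,2,4) (1,5,3,2) (1,5,3,3) (1,5,3,4) (1,5,4,2) (1,5,4,3) (1,5,4,4) — 15.
B=day 3: (1,4,2,2) (1,4,2,3) (1,4,2,4) (1,4,3,2) (1,4,3,3) (1,4,3,4) (1,5,2,2) (1,5,2,3) (1,5,2,4) (1,5,3,2) (1,5,3,3) (1,5,3,4) (1,5,4,2) (1,5,4,3) (1,5,4,4) (2,4,3,2) (2,4,3,3) (2,4,3,4) (2,5,3,2) (2,5,3,3) (2,5,3,4) (2,5,4,2) (2,5,4,3) (2,5,4,4) — 24.
Summing: 15 + 24 = 39.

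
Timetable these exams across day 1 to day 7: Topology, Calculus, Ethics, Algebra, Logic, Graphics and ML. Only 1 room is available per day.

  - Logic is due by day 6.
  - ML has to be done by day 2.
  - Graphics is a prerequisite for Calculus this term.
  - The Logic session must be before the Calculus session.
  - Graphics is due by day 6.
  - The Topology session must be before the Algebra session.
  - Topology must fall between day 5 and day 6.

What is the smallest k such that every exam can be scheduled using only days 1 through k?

7

The precedence chain requires at least 2 distinct days.
With at most 1 per day and 7 exams, at least 7 days are needed.
Propagating the time windows through the other constraints, Algebra can't land before day 6, so the schedule must run through at least day 6.
7 works (last occupied day: day 7): for example ML -> day 1; Graphics -> day 3; Calculus -> day 4; Topology -> day 5; Logic -> day 2; Ethics -> day 7; Algebra -> day 6.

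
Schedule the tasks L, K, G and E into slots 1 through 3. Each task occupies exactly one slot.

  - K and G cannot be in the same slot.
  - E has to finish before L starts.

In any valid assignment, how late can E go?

2

Downstream work caps E at 2.
E at 2 is achievable: E -> 2; K -> 1; L -> 3; G -> 2.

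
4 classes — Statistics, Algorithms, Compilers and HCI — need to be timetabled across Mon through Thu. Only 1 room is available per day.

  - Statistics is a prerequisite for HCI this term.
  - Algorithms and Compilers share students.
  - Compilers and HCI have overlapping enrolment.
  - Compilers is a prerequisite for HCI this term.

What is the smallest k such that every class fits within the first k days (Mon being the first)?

4

The precedence chain requires at least 2 distinct days.
With at most 1 per day and 4 classes, at least 4 days are needed.
4 works (last occupied day: Thu): for example Statistics=Mon, Compilers=Tue, HCI=Wed, Algorithms=Thu.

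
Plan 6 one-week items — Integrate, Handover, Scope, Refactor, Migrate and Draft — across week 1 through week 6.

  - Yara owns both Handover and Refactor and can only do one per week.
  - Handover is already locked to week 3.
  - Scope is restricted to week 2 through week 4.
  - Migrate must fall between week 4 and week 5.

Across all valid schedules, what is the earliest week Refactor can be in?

week 1

Refactor at week 1 is achievable: Migrate=week 4, Handover=week 3, Refactor=week 1, Integrate=week 1, Scope=week 2, Draft=week 1.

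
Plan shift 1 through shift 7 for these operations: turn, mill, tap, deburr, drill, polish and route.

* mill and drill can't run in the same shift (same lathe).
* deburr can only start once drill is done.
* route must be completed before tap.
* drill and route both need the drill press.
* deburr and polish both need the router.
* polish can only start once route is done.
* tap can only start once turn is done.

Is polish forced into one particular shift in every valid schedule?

No

polish can be shift 2 (e.g. mill in shift 1, deburr in shift 3, drill in shift 2, turn in shift 1, route in shift 1, polish in shift 2, tap in shift 2) or shift 3 (e.g. mill in shift 1, polish in shift 3, tap in shift 2, drill in shift 2, route in shift 1, deburr in shift 4, turn in shift 1).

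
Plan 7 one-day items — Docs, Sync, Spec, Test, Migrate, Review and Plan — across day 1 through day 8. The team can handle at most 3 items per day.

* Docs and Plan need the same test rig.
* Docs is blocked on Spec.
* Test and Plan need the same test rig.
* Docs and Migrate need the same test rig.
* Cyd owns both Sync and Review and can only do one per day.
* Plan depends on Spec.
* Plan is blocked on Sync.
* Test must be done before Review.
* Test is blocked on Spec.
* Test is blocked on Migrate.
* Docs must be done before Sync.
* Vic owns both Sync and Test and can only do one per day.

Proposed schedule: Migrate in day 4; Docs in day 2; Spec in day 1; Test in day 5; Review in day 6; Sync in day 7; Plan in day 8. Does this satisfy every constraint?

Test is blocked on Migrate — holds.
Docs is blocked on Spec — holds.
The team can handle at most 3 items per day — holds.
Cyd owns both Sync and Review and can only do one per day — holds.
Docs and Migrate need the same test rig — holds.
Docs must be done before Sync — holds.
Test is blocked on Spec — holds.
Test and Plan need the same test rig — holds.
Plan is blocked on Sync — holds.
Plan depends on Spec — holds.
Test must be done before Review — holds.
Vic owns both Sync and Test and can only do one per day — holds.
Docs and Plan need the same test rig — holds.

Yes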